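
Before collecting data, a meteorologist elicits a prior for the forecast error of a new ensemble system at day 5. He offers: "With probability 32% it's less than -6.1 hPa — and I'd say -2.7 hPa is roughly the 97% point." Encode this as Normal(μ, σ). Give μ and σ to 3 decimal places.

The p-quantile of Normal(μ,σ) is μ + z_p·σ, with z_{0.32} = -0.4677 and z_{0.97} = 1.881.
Eliminate σ: μ = (z₂·x₁ − z₁·x₂)/(z₂ − z₁) = (1.881·-6.1 − (-0.4677)·-2.7)/2.348 = -5.423.
Then σ = (x₂ − x₁)/(z₂ − z₁) = (-2.7 − -6.1)/2.348 = 1.448.

μ = -5.423, σ = 1.448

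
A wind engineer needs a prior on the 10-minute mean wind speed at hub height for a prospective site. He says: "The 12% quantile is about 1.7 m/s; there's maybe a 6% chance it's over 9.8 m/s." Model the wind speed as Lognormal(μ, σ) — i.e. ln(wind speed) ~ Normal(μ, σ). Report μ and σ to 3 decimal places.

μ ≈ 1.285, σ ≈ 0.642

If T ~ Lognormal(μ,σ) then ln T ~ Normal(μ,σ), so the p-quantile of ln T is μ + z_p·σ.
ln(1.7) = 0.5306 and ln(9.8) = 2.282; z_{0.12} = -1.175, z_{0.94} = 1.555.
σ = (2.282 − 0.5306)/(1.555 − (-1.175)) = 0.642.
μ = 0.5306 − (-1.175)·0.642 = 1.285.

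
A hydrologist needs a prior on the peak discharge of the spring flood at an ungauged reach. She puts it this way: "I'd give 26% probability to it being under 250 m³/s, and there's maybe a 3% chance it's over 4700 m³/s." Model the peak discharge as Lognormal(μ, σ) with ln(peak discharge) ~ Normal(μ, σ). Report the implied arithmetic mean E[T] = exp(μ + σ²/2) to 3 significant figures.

If T ~ Lognormal(μ,σ) then ln T ~ Normal(μ,σ), so the p-quantile of ln T is μ + z_p·σ.
ln(250) = 5.521 and ln(4700) = 8.455; z_{0.26} = -0.6433, z_{0.97} = 1.881.
σ = (8.455 − 5.521)/(1.881 − (-0.6433)) = 1.162.
μ = 5.521 − (-0.6433)·1.162 = 6.269.
E[T] = exp(μ + σ²/2) = exp(6.269 + 0.6755) = 1040 m³/s.

E[T] ≈ 1040 m³/s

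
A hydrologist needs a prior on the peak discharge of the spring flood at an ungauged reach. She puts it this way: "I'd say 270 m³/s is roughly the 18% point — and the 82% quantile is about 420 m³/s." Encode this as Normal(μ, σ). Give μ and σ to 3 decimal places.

The p-quantile of Normal(μ,σ) is μ + z_p·σ, with z_{0.18} = -0.9154 and z_{0.82} = 0.9154.
Eliminate σ: μ = (z₂·x₁ − z₁·x₂)/(z₂ − z₁) = (0.9154·270 − (-0.9154)·420)/1.831 = 345.000.
Then σ = (x₂ − x₁)/(z₂ − z₁) = (420 − 270)/1.831 = 81.935.

μ = 345.000, σ = 81.935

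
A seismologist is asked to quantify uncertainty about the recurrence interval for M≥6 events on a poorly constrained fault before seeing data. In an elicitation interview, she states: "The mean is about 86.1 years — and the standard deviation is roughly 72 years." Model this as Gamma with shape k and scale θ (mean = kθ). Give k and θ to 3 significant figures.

k ≈ 1.43, θ ≈ 60.2

For Gamma(k, scale θ): mean = kθ, variance = kθ², so CV = 1/√k.
CV = SD/mean = 72/86.1 = 0.8362, hence k = 1/CV² = 1.43.
Then θ = mean/k = 86.1/1.43 = 60.2.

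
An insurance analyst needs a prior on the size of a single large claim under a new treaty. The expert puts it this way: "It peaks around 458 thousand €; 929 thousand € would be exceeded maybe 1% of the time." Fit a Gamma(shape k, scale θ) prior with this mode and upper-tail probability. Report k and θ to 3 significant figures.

k ≈ 10.8, θ ≈ 46.8

Gamma(k,θ) with k>1 has mode (k−1)θ, so θ = 458/(k−1).
Need P(X < 929) = 0.99 with θ tied to k this way. Start at k = 2, θ = 458: P(X<929) ≈ 0.602.
Too low — raise k to concentrate. Iterating converges to k ≈ 10.8.
Then θ = 458/(10.8−1) ≈ 46.8.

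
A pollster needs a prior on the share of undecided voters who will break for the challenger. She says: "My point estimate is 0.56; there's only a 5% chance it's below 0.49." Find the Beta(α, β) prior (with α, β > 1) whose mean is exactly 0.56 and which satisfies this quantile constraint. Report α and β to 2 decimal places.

α ≈ 76.80, β ≈ 60.34

With mean 0.56 fixed, write α = 0.56s, β = 0.44s where s = α+β.
Need P(θ < 0.49) = 0.05 under Beta(0.56s, 0.44s). Normal approximation: (q−m)/√(m(1−m)/s) ≈ z_{0.05} = -1.64, so s ≈ 0.56·0.44·(-1.64)²/(0.49−0.56)² = 136.1.
At s = 136.1: P(θ<0.49) ≈ 0.051. Adjusting to match 0.05 gives s ≈ 137.14.
So α = 0.56·137.14 ≈ 76.80, β = 0.44·137.14 ≈ 60.34.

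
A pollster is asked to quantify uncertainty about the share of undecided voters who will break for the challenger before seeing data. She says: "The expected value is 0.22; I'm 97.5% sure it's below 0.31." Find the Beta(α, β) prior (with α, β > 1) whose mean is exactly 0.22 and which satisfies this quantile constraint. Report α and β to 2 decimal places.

α ≈ 20.07, β ≈ 71.17

With mean 0.22 fixed, write α = 0.22s, β = 0.78s where s = α+β.
Need P(θ < 0.31) = 0.975 under Beta(0.22s, 0.78s). Normal approximation: (q−m)/√(m(1−m)/s) ≈ z_{0.975} = 1.96, so s ≈ 0.22·0.78·(1.96)²/(0.31−0.22)² = 81.4.
At s = 81.4: P(θ<0.31) ≈ 0.968. Adjusting to match 0.975 gives s ≈ 91.24.
So α = 0.22·91.24 ≈ 20.07, β = 0.78·91.24 ≈ 71.17.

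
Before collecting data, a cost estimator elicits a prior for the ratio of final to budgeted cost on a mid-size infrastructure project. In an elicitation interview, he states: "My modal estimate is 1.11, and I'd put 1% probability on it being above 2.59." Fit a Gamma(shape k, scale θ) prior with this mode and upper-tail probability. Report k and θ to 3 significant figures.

Gamma(k,θ) with k>1 has mode (k−1)θ, so θ = 1.11/(k−1).
Need P(X < 2.59) = 0.99 with θ tied to k this way. Start at k = 2, θ = 1.11: P(X<2.59) ≈ 0.677.
Too low — raise k to concentrate. Iterating converges to k ≈ 7.63.
Then θ = 1.11/(7.63−1) ≈ 0.167.

k ≈ 7.63, θ ≈ 0.167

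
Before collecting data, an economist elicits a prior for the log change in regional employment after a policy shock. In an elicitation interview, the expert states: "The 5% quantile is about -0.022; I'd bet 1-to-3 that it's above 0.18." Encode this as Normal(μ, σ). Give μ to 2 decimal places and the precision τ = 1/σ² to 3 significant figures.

μ = 0.12, τ = 132

The p-quantile of Normal(μ,σ) is μ + z_p·σ, with z_{0.05} = -1.645 and z_{0.75} = 0.6745.
Eliminate σ: μ = (z₂·x₁ − z₁·x₂)/(z₂ − z₁) = (0.6745·-0.022 − (-1.645)·0.18)/2.319 = 0.12.
Then σ = (x₂ − x₁)/(z₂ − z₁) = (0.18 − -0.022)/2.319 = 0.09.
Precision τ = 1/σ² = 1/0.08709² = 132.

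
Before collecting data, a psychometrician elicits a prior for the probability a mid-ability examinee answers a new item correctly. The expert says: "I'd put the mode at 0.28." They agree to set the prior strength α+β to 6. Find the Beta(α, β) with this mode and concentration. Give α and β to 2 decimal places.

α = 2.12, β = 3.88

For α,β > 1 the Beta mode is (α−1)/(α+β−2). With α+β = 6, the mode is (α−1)/4.
Set (α−1)/4 = 0.28 → α = 1 + 0.28·4 = 2.12.
β = 6 − α = 3.88.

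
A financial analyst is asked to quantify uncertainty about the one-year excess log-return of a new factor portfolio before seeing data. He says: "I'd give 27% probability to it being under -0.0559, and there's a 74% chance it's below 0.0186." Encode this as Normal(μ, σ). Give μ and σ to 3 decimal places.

μ = -0.020, σ = 0.059

For Normal(μ,σ), the p-quantile is μ + z_p·σ. Here z_{0.27} = -0.6128, z_{0.74} = 0.6433.
So -0.0559 = μ − 0.6128σ and 0.0186 = μ + 0.6433σ.
Subtracting: σ = (0.0186 − -0.0559)/(0.6433 − (-0.6128)) = 0.059.
Then μ = -0.0559 − (-0.6128)·0.059 = -0.020.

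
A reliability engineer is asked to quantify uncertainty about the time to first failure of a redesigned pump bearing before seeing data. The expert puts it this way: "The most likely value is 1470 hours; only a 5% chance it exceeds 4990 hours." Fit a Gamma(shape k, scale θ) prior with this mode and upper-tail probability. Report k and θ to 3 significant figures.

Gamma(k,θ) with k>1 has mode (k−1)θ, so θ = 1470/(k−1).
Need P(X < 4990) = 0.95 with θ tied to k this way. Start at k = 2, θ = 1470: P(X<4990) ≈ 0.853.
Too low — raise k to concentrate. Iterating converges to k ≈ 2.74.
Then θ = 1470/(2.74−1) ≈ 846.

k ≈ 2.74, θ ≈ 846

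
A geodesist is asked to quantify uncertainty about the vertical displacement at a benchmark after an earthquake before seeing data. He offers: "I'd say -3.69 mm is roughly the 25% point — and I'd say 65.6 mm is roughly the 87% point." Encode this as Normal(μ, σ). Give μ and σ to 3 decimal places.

μ = 22.261, σ = 38.476

For Normal(μ,σ), the p-quantile is μ + z_p·σ. Here z_{0.25} = -0.6745, z_{0.87} = 1.126.
So -3.69 = μ − 0.6745σ and 65.6 = μ + 1.126σ.
Subtracting: σ = (65.6 − -3.69)/(1.126 − (-0.6745)) = 38.476.
Then μ = -3.69 − (-0.6745)·38.476 = 22.261.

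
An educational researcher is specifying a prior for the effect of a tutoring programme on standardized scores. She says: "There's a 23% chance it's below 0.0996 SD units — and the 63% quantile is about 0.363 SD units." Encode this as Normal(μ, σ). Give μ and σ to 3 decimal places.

μ = 0.281, σ = 0.246

For Normal(μ,σ), the p-quantile is μ + z_p·σ. Here z_{0.23} = -0.7388, z_{0.63} = 0.3319.
So 0.0996 = μ − 0.7388σ and 0.363 = μ + 0.3319σ.
Subtracting: σ = (0.363 − 0.0996)/(0.3319 − (-0.7388)) = 0.246.
Then μ = 0.0996 − (-0.7388)·0.246 = 0.281.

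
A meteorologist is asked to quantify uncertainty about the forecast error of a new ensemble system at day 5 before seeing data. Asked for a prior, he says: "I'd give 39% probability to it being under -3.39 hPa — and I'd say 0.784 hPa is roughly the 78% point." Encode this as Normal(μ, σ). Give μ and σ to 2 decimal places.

μ = -2.28, σ = 3.97

For Normal(μ,σ), the p-quantile is μ + z_p·σ. Here z_{0.39} = -0.2793, z_{0.78} = 0.7722.
So -3.39 = μ − 0.2793σ and 0.784 = μ + 0.7722σ.
Subtracting: σ = (0.784 − -3.39)/(0.7722 − (-0.2793)) = 3.97.
Then μ = -3.39 − (-0.2793)·3.97 = -2.28.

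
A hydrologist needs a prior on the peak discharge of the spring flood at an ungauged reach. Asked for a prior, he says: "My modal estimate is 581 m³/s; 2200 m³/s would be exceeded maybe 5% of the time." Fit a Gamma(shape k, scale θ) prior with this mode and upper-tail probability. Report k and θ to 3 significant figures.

Gamma(k,θ) with k>1 has mode (k−1)θ, so θ = 581/(k−1).
Need P(X < 2200) = 0.95 with θ tied to k this way. Start at k = 2, θ = 581: P(X<2200) ≈ 0.891.
Too low — raise k to concentrate. Iterating converges to k ≈ 2.44.
Then θ = 581/(2.44−1) ≈ 405.

k ≈ 2.44, θ ≈ 405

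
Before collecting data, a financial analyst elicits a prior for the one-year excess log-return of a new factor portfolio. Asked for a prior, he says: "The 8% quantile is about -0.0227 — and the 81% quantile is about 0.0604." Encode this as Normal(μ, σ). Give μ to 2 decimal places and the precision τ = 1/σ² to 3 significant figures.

μ = 0.03, τ = 755

The p-quantile of Normal(μ,σ) is μ + z_p·σ, with z_{0.08} = -1.405 and z_{0.81} = 0.8779.
Eliminate σ: μ = (z₂·x₁ − z₁·x₂)/(z₂ − z₁) = (0.8779·-0.0227 − (-1.405)·0.0604)/2.283 = 0.03.
Then σ = (x₂ − x₁)/(z₂ − z₁) = (0.0604 − -0.0227)/2.283 = 0.04.
Precision τ = 1/σ² = 1/0.0364² = 755.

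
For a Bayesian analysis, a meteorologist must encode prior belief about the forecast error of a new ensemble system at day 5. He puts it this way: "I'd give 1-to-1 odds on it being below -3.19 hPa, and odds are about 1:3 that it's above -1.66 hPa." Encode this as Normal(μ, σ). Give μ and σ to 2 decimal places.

The p-quantile of Normal(μ,σ) is μ + z_p·σ, with z_{0.5} = 0 and z_{0.75} = 0.6745.
Eliminate σ: μ = (z₂·x₁ − z₁·x₂)/(z₂ − z₁) = (0.6745·-3.19 − (0)·-1.66)/0.6745 = -3.19.
Then σ = (x₂ − x₁)/(z₂ − z₁) = (-1.66 − -3.19)/0.6745 = 2.27.

μ = -3.19, σ = 2.27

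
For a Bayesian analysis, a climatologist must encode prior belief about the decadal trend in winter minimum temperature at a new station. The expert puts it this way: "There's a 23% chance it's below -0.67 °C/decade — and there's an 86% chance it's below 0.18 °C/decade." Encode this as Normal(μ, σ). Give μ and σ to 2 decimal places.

The p-quantile of Normal(μ,σ) is μ + z_p·σ, with z_{0.23} = -0.7388 and z_{0.86} = 1.08.
Eliminate σ: μ = (z₂·x₁ − z₁·x₂)/(z₂ − z₁) = (1.08·-0.67 − (-0.7388)·0.18)/1.819 = -0.32.
Then σ = (x₂ − x₁)/(z₂ − z₁) = (0.18 − -0.67)/1.819 = 0.47.

μ = -0.32, σ = 0.47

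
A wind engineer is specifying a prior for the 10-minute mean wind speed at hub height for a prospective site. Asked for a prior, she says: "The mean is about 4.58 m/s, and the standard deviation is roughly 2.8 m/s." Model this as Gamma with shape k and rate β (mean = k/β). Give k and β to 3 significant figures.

k ≈ 2.68, β ≈ 0.584

For Gamma(k, rate β): mean = k/β, variance = k/β², so CV = 1/√k.
CV = SD/mean = 2.8/4.58 = 0.6114, hence k = 1/CV² = 2.68.
Then β = k/mean = 2.68/4.58 = 0.584.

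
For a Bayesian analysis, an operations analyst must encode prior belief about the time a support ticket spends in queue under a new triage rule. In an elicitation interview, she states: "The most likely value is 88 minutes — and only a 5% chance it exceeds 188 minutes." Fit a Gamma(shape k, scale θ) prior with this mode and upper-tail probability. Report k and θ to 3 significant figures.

k ≈ 5.79, θ ≈ 18.4

Gamma(k,θ) with k>1 has mode (k−1)θ, so θ = 88/(k−1).
Need P(X < 188) = 0.95 with θ tied to k this way. Start at k = 2, θ = 88: P(X<188) ≈ 0.630.
Too low — raise k to concentrate. Iterating converges to k ≈ 5.79.
Then θ = 88/(5.79−1) ≈ 18.4.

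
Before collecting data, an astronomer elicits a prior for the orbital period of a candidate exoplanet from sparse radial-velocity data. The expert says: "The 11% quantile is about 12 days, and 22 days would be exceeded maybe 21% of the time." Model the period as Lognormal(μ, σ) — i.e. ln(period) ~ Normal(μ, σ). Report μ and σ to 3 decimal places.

μ ≈ 2.851, σ ≈ 0.298

If T ~ Lognormal(μ,σ) then ln T ~ Normal(μ,σ), so the p-quantile of ln T is μ + z_p·σ.
ln(12) = 2.485 and ln(22) = 3.091; z_{0.11} = -1.227, z_{0.79} = 0.8064.
σ = (3.091 − 2.485)/(0.8064 − (-1.227)) = 0.298.
μ = 2.485 − (-1.227)·0.298 = 2.851.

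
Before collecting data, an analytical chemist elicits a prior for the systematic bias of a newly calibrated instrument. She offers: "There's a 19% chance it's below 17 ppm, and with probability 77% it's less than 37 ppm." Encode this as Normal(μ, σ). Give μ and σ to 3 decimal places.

The p-quantile of Normal(μ,σ) is μ + z_p·σ, with z_{0.19} = -0.8779 and z_{0.77} = 0.7388.
Eliminate σ: μ = (z₂·x₁ − z₁·x₂)/(z₂ − z₁) = (0.7388·17 − (-0.8779)·37)/1.617 = 27.860.
Then σ = (x₂ − x₁)/(z₂ − z₁) = (37 − 17)/1.617 = 12.371.

μ = 27.860, σ = 12.371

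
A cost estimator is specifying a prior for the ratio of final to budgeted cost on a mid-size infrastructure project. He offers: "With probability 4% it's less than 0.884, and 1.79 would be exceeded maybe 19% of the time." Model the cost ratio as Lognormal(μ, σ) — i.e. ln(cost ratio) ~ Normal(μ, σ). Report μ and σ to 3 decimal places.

μ ≈ 0.347, σ ≈ 0.268

If T ~ Lognormal(μ,σ) then ln T ~ Normal(μ,σ), so the p-quantile of ln T is μ + z_p·σ.
ln(0.884) = -0.1233 and ln(1.79) = 0.5822; z_{0.04} = -1.751, z_{0.81} = 0.8779.
σ = (0.5822 − -0.1233)/(0.8779 − (-1.751)) = 0.268.
μ = -0.1233 − (-1.751)·0.268 = 0.347.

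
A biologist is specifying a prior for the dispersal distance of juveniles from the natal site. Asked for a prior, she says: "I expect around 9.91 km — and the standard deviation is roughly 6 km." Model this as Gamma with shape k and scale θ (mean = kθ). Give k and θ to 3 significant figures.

For Gamma(k, scale θ): mean = kθ, variance = kθ², so CV = 1/√k.
CV = SD/mean = 6/9.91 = 0.6054, hence k = 1/CV² = 2.73.
Then θ = mean/k = 9.91/2.73 = 3.63.

k ≈ 2.73, θ ≈ 3.63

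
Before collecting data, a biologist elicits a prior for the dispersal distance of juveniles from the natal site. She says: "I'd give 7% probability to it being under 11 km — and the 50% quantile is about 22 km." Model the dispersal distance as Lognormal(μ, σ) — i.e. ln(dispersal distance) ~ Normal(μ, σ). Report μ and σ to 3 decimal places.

μ ≈ 3.091, σ ≈ 0.470

If T ~ Lognormal(μ,σ) then ln T ~ Normal(μ,σ), so the p-quantile of ln T is μ + z_p·σ.
ln(11) = 2.398 and ln(22) = 3.091; z_{0.07} = -1.476, z_{0.5} = 0.
σ = (3.091 − 2.398)/(0 − (-1.476)) = 0.470.
μ = 2.398 − (-1.476)·0.470 = 3.091.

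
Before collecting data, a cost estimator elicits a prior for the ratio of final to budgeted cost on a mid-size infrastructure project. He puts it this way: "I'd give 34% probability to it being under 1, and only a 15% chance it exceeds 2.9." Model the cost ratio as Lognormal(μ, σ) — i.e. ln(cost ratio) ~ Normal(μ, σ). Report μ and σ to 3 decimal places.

μ ≈ 0.303, σ ≈ 0.735

If T ~ Lognormal(μ,σ) then ln T ~ Normal(μ,σ), so the p-quantile of ln T is μ + z_p·σ.
ln(1) = 0 and ln(2.9) = 1.065; z_{0.34} = -0.4125, z_{0.85} = 1.036.
σ = (1.065 − 0)/(1.036 − (-0.4125)) = 0.735.
μ = 0 − (-0.4125)·0.735 = 0.303.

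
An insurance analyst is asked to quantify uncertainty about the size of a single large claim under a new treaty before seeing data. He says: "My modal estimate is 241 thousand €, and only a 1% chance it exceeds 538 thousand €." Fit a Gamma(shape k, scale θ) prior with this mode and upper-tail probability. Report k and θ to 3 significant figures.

k ≈ 8.45, θ ≈ 32.3

Gamma(k,θ) with k>1 has mode (k−1)θ, so θ = 241/(k−1).
Need P(X < 538) = 0.99 with θ tied to k this way. Start at k = 2, θ = 241: P(X<538) ≈ 0.653.
Too low — raise k to concentrate. Iterating converges to k ≈ 8.45.
Then θ = 241/(8.45−1) ≈ 32.3.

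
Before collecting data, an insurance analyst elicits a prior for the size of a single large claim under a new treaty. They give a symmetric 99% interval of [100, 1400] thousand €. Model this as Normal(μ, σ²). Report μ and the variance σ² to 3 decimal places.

A symmetric 99% interval runs μ ± z·σ with z = 2.576.
Half-width = 650, so σ = 650/2.576 = 252.3459 and σ² = 63678.460.
μ is the interval midpoint, 750.000.

μ = 750.000, σ² = 63678.460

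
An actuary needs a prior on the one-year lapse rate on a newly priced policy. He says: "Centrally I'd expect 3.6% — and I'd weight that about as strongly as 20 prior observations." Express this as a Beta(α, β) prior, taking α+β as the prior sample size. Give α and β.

Under the effective-sample-size interpretation, Beta(α, β) has prior mean α/(α+β) and prior sample size α+β.
So α+β = 20 and α/(α+β) = 0.036, giving α = 0.036·20 = 0.72 and β = 20 − 0.72 = 19.28.

α = 0.72, β = 19.28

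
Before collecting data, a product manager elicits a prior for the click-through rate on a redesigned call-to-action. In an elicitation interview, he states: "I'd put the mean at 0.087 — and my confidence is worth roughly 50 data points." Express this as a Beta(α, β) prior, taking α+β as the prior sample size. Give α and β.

Under the effective-sample-size interpretation, Beta(α, β) has prior mean α/(α+β) and prior sample size α+β.
So α+β = 50 and α/(α+β) = 0.087, giving α = 0.087·50 = 4.35 and β = 50 − 4.35 = 45.65.

α = 4.35, β = 45.65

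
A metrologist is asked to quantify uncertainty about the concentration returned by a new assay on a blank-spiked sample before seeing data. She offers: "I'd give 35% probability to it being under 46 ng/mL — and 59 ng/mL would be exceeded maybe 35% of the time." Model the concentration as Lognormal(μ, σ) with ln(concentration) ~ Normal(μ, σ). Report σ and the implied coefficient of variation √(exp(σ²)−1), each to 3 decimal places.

If T ~ Lognormal(μ,σ) then ln T ~ Normal(μ,σ), so the p-quantile of ln T is μ + z_p·σ.
ln(46) = 3.829 and ln(59) = 4.078; z_{0.35} = -0.3853, z_{0.65} = 0.3853.
σ = (4.078 − 3.829)/(0.3853 − (-0.3853)) = 0.323.
μ = 3.829 − (-0.3853)·0.323 = 3.953.
CV = √(exp(σ²)−1) = √(exp(0.1043)−1) = 0.332.

σ ≈ 0.323, CV ≈ 0.332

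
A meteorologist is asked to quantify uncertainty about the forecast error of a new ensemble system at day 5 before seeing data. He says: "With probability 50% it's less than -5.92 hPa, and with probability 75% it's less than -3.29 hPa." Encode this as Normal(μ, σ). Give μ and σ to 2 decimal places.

The p-quantile of Normal(μ,σ) is μ + z_p·σ, with z_{0.5} = 0 and z_{0.75} = 0.6745.
Eliminate σ: μ = (z₂·x₁ − z₁·x₂)/(z₂ − z₁) = (0.6745·-5.92 − (0)·-3.29)/0.6745 = -5.92.
Then σ = (x₂ − x₁)/(z₂ − z₁) = (-3.29 − -5.92)/0.6745 = 3.90.

μ = -5.92, σ = 3.90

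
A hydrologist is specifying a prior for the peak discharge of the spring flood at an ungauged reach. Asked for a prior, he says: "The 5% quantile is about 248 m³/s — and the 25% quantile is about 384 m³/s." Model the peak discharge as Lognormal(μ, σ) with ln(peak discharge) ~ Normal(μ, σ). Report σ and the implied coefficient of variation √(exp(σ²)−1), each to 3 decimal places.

If T ~ Lognormal(μ,σ) then ln T ~ Normal(μ,σ), so the p-quantile of ln T is μ + z_p·σ.
ln(248) = 5.513 and ln(384) = 5.951; z_{0.05} = -1.645, z_{0.25} = -0.6745.
σ = (5.951 − 5.513)/(-0.6745 − (-1.645)) = 0.451.
μ = 5.513 − (-1.645)·0.451 = 6.255.
CV = √(exp(σ²)−1) = √(exp(0.2030)−1) = 0.474.

σ ≈ 0.451, CV ≈ 0.474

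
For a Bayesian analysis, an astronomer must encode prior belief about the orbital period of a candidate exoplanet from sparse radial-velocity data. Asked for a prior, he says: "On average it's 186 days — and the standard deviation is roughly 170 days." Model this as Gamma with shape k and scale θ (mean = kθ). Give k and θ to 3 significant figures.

For Gamma(k, scale θ): mean = kθ, variance = kθ², so CV = 1/√k.
CV = SD/mean = 170/186 = 0.914, hence k = 1/CV² = 1.2.
Then θ = mean/k = 186/1.2 = 155.

k ≈ 1.2, θ ≈ 155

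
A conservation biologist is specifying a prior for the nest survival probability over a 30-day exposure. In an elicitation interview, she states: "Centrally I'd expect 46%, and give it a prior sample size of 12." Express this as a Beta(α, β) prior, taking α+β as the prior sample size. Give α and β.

α = 5.52, β = 6.48

Under the effective-sample-size interpretation, Beta(α, β) has prior mean α/(α+β) and prior sample size α+β.
So α+β = 12 and α/(α+β) = 0.46, giving α = 0.46·12 = 5.52 and β = 12 − 5.52 = 6.48.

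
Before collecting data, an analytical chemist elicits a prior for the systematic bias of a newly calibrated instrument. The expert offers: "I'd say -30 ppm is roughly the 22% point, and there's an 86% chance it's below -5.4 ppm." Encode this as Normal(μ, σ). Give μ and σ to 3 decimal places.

The p-quantile of Normal(μ,σ) is μ + z_p·σ, with z_{0.22} = -0.7722 and z_{0.86} = 1.08.
Eliminate σ: μ = (z₂·x₁ − z₁·x₂)/(z₂ − z₁) = (1.08·-30 − (-0.7722)·-5.4)/1.853 = -19.746.
Then σ = (x₂ − x₁)/(z₂ − z₁) = (-5.4 − -30)/1.853 = 13.279.

μ = -19.746, σ = 13.279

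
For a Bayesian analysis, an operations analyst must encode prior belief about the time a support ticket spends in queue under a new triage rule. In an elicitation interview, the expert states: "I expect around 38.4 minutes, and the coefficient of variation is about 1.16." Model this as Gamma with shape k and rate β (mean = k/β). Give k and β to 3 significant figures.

k ≈ 0.743, β ≈ 0.0194

For Gamma(k, rate β): mean = k/β, variance = k/β², so CV = 1/√k.
CV = 1.16, hence k = 1/CV² = 0.743.
Then β = k/mean = 0.743/38.4 = 0.0194.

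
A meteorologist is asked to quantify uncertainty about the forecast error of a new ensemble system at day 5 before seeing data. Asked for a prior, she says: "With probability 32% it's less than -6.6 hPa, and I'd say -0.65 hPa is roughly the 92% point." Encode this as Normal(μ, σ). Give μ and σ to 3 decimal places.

μ = -5.114, σ = 3.177

For Normal(μ,σ), the p-quantile is μ + z_p·σ. Here z_{0.32} = -0.4677, z_{0.92} = 1.405.
So -6.6 = μ − 0.4677σ and -0.65 = μ + 1.405σ.
Subtracting: σ = (-0.65 − -6.6)/(1.405 − (-0.4677)) = 3.177.
Then μ = -6.6 − (-0.4677)·3.177 = -5.114.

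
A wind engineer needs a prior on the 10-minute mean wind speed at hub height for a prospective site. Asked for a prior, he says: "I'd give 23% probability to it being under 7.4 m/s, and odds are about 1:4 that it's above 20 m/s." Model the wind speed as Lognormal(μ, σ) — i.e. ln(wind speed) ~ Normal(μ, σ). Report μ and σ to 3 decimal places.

μ ≈ 2.466, σ ≈ 0.629

If T ~ Lognormal(μ,σ) then ln T ~ Normal(μ,σ), so the p-quantile of ln T is μ + z_p·σ.
ln(7.4) = 2.001 and ln(20) = 2.996; z_{0.23} = -0.7388, z_{0.8} = 0.8416.
σ = (2.996 − 2.001)/(0.8416 − (-0.7388)) = 0.629.
μ = 2.001 − (-0.7388)·0.629 = 2.466.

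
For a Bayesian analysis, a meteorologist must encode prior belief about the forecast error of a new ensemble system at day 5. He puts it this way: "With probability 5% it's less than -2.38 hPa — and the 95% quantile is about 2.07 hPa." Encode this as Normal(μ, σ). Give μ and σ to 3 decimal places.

μ = -0.155, σ = 1.353

The p-quantile of Normal(μ,σ) is μ + z_p·σ, with z_{0.05} = -1.645 and z_{0.95} = 1.645.
Eliminate σ: μ = (z₂·x₁ − z₁·x₂)/(z₂ − z₁) = (1.645·-2.38 − (-1.645)·2.07)/3.29 = -0.155.
Then σ = (x₂ − x₁)/(z₂ − z₁) = (2.07 − -2.38)/3.29 = 1.353.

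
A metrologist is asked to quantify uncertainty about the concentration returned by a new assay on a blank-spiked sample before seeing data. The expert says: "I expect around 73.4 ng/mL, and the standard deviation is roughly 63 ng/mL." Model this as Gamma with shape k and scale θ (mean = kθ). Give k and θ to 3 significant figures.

For Gamma(k, scale θ): mean = kθ, variance = kθ², so CV = 1/√k.
CV = SD/mean = 63/73.4 = 0.8583, hence k = 1/CV² = 1.36.
Then θ = mean/k = 73.4/1.36 = 54.1.

k ≈ 1.36, θ ≈ 54.1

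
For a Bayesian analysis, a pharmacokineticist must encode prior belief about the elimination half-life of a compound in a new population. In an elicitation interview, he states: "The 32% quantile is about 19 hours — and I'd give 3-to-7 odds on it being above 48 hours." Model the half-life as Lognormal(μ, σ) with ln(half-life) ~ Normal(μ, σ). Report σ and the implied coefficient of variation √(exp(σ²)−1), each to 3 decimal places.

σ ≈ 0.934, CV ≈ 1.180

If T ~ Lognormal(μ,σ) then ln T ~ Normal(μ,σ), so the p-quantile of ln T is μ + z_p·σ.
ln(19) = 2.944 and ln(48) = 3.871; z_{0.32} = -0.4677, z_{0.7} = 0.5244.
σ = (3.871 − 2.944)/(0.5244 − (-0.4677)) = 0.934.
μ = 2.944 − (-0.4677)·0.934 = 3.381.
CV = √(exp(σ²)−1) = √(exp(0.8726)−1) = 1.180.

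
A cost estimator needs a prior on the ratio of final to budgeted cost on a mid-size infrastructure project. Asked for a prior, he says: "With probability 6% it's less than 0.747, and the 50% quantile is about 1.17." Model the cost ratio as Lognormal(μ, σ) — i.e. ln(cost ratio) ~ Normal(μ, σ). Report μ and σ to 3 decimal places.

If T ~ Lognormal(μ,σ) then ln T ~ Normal(μ,σ), so the p-quantile of ln T is μ + z_p·σ.
ln(0.747) = -0.2917 and ln(1.17) = 0.157; z_{0.06} = -1.555, z_{0.5} = 0.
σ = (0.157 − -0.2917)/(0 − (-1.555)) = 0.289.
μ = -0.2917 − (-1.555)·0.289 = 0.157.

μ ≈ 0.157, σ ≈ 0.289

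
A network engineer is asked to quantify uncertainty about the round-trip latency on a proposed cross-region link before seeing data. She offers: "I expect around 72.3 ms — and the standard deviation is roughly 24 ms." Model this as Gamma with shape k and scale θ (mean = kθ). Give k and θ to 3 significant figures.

For Gamma(k, scale θ): mean = kθ, variance = kθ², so CV = 1/√k.
CV = SD/mean = 24/72.3 = 0.332, hence k = 1/CV² = 9.08.
Then θ = mean/k = 72.3/9.08 = 7.97.

k ≈ 9.08, θ ≈ 7.97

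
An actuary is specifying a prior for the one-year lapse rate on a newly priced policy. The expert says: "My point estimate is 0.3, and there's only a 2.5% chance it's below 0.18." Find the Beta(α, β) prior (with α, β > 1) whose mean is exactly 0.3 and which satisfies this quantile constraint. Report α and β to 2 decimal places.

α ≈ 14.31, β ≈ 33.39

With mean 0.3 fixed, write α = 0.3s, β = 0.7s where s = α+β.
Need P(θ < 0.18) = 0.025 under Beta(0.3s, 0.7s). Normal approximation: (q−m)/√(m(1−m)/s) ≈ z_{0.025} = -1.96, so s ≈ 0.3·0.7·(-1.96)²/(0.18−0.3)² = 56.0.
At s = 56.0: P(θ<0.18) ≈ 0.016. Adjusting to match 0.025 gives s ≈ 47.70.
So α = 0.3·47.70 ≈ 14.31, β = 0.7·47.70 ≈ 33.39.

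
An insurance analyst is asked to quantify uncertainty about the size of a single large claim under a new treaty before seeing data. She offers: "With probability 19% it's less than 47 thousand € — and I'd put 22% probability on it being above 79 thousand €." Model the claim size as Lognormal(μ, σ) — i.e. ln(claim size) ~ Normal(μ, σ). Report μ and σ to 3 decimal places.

If T ~ Lognormal(μ,σ) then ln T ~ Normal(μ,σ), so the p-quantile of ln T is μ + z_p·σ.
ln(47) = 3.85 and ln(79) = 4.369; z_{0.19} = -0.8779, z_{0.78} = 0.7722.
σ = (4.369 − 3.85)/(0.7722 − (-0.8779)) = 0.315.
μ = 3.85 − (-0.8779)·0.315 = 4.126.

μ ≈ 4.126, σ ≈ 0.315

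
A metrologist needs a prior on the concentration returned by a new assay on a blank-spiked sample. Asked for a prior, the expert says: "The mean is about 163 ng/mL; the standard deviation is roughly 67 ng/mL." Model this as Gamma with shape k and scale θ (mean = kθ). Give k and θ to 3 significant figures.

k ≈ 5.92, θ ≈ 27.5

For Gamma(k, scale θ): mean = kθ, variance = kθ², so CV = 1/√k.
CV = SD/mean = 67/163 = 0.411, hence k = 1/CV² = 5.92.
Then θ = mean/k = 163/5.92 = 27.5.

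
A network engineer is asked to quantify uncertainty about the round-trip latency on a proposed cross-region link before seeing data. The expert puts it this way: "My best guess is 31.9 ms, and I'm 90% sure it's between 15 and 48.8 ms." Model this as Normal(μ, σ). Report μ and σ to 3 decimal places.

A symmetric 90% interval runs μ ± z·σ with z = 1.645.
Half-width = 16.9, so σ = 16.9/1.645 = 10.274.
μ is the stated best guess, 31.900.

μ = 31.900, σ = 10.274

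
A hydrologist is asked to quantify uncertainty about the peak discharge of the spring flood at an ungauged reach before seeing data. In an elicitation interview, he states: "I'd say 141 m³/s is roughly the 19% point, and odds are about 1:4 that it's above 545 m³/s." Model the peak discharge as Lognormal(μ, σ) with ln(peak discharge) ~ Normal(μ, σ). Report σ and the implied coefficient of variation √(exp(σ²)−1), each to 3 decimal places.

If T ~ Lognormal(μ,σ) then ln T ~ Normal(μ,σ), so the p-quantile of ln T is μ + z_p·σ.
ln(141) = 4.949 and ln(545) = 6.301; z_{0.19} = -0.8779, z_{0.8} = 0.8416.
σ = (6.301 − 4.949)/(0.8416 − (-0.8779)) = 0.786.
μ = 4.949 − (-0.8779)·0.786 = 5.639.
CV = √(exp(σ²)−1) = √(exp(0.6182)−1) = 0.925.

σ ≈ 0.786, CV ≈ 0.925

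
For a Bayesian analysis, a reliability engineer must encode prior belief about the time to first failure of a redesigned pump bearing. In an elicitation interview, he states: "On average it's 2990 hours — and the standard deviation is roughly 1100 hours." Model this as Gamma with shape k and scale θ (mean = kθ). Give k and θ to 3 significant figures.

For Gamma(k, scale θ): mean = kθ, variance = kθ², so CV = 1/√k.
CV = SD/mean = 1100/2990 = 0.3679, hence k = 1/CV² = 7.39.
Then θ = mean/k = 2990/7.39 = 405.

k ≈ 7.39, θ ≈ 405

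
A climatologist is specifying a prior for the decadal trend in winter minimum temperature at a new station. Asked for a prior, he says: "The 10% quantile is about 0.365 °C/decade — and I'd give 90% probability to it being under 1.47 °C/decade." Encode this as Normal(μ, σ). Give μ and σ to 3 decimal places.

μ = 0.917, σ = 0.431

For Normal(μ,σ), the p-quantile is μ + z_p·σ. Here z_{0.1} = -1.282, z_{0.9} = 1.282.
So 0.365 = μ − 1.282σ and 1.47 = μ + 1.282σ.
Subtracting: σ = (1.47 − 0.365)/(1.282 − (-1.282)) = 0.431.
Then μ = 0.365 − (-1.282)·0.431 = 0.917.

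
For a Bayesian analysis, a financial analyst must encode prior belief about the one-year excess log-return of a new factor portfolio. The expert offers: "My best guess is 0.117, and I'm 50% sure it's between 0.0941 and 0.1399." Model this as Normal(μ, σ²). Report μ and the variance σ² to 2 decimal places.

μ = 0.12, σ² = 0.00

A symmetric 50% interval runs μ ± z·σ with z = 0.6745.
Half-width = 0.0229, so σ = 0.0229/0.6745 = 0.034 and σ² = 0.00.
μ is the stated best guess, 0.12.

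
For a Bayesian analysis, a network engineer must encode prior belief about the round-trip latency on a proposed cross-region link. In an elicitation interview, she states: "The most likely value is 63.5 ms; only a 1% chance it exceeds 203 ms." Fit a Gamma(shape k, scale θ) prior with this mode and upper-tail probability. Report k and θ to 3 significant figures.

k ≈ 4.28, θ ≈ 19.3

Gamma(k,θ) with k>1 has mode (k−1)θ, so θ = 63.5/(k−1).
Need P(X < 203) = 0.99 with θ tied to k this way. Start at k = 2, θ = 63.5: P(X<203) ≈ 0.828.
Too low — raise k to concentrate. Iterating converges to k ≈ 4.28.
Then θ = 63.5/(4.28−1) ≈ 19.3.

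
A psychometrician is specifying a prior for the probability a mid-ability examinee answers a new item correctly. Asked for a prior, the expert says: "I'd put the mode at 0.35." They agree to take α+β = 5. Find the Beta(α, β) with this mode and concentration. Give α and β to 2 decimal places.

α = 2.05, β = 2.95

For α,β > 1 the Beta mode is (α−1)/(α+β−2). With α+β = 5, the mode is (α−1)/3.
Set (α−1)/3 = 0.35 → α = 1 + 0.35·3 = 2.05.
β = 5 − α = 2.95.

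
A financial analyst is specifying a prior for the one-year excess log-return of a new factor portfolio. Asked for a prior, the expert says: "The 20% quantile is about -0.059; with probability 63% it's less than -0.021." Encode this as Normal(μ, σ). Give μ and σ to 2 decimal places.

μ = -0.03, σ = 0.03

For Normal(μ,σ), the p-quantile is μ + z_p·σ. Here z_{0.2} = -0.8416, z_{0.63} = 0.3319.
So -0.059 = μ − 0.8416σ and -0.021 = μ + 0.3319σ.
Subtracting: σ = (-0.021 − -0.059)/(0.3319 − (-0.8416)) = 0.03.
Then μ = -0.059 − (-0.8416)·0.03 = -0.03.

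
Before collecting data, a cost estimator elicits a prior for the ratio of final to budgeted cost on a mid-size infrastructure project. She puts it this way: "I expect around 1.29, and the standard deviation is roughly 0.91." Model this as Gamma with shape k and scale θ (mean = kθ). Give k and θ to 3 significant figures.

k ≈ 2.01, θ ≈ 0.642

For Gamma(k, scale θ): mean = kθ, variance = kθ², so CV = 1/√k.
CV = SD/mean = 0.91/1.29 = 0.7054, hence k = 1/CV² = 2.01.
Then θ = mean/k = 1.29/2.01 = 0.642.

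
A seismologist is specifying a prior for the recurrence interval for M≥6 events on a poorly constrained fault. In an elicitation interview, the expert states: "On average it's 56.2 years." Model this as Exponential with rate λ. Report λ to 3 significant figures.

Exponential mean = 1/λ, so λ = 1/56.2 = 0.0178.

λ ≈ 0.0178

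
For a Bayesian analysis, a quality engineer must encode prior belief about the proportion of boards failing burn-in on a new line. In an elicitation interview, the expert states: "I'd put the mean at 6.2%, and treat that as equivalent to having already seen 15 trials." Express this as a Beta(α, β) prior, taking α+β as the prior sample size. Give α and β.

Under the effective-sample-size interpretation, Beta(α, β) has prior mean α/(α+β) and prior sample size α+β.
So α+β = 15 and α/(α+β) = 0.062, giving α = 0.062·15 = 0.93 and β = 15 − 0.93 = 14.07.

α = 0.93, β = 14.07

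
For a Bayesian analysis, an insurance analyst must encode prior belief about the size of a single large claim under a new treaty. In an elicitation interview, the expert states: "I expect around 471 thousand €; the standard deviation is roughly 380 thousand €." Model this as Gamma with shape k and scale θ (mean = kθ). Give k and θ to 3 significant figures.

k ≈ 1.54, θ ≈ 307

For Gamma(k, scale θ): mean = kθ, variance = kθ², so CV = 1/√k.
CV = SD/mean = 380/471 = 0.8068, hence k = 1/CV² = 1.54.
Then θ = mean/k = 471/1.54 = 307.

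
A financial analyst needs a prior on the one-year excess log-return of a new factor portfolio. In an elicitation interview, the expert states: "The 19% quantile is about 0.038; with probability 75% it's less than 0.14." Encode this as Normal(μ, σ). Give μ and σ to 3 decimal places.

The p-quantile of Normal(μ,σ) is μ + z_p·σ, with z_{0.19} = -0.8779 and z_{0.75} = 0.6745.
Eliminate σ: μ = (z₂·x₁ − z₁·x₂)/(z₂ − z₁) = (0.6745·0.038 − (-0.8779)·0.14)/1.552 = 0.096.
Then σ = (x₂ − x₁)/(z₂ − z₁) = (0.14 − 0.038)/1.552 = 0.066.

μ = 0.096, σ = 0.066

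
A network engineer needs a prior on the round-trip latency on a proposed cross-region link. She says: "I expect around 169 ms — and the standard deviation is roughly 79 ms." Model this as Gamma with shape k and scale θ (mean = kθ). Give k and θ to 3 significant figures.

k ≈ 4.58, θ ≈ 36.9

For Gamma(k, scale θ): mean = kθ, variance = kθ², so CV = 1/√k.
CV = SD/mean = 79/169 = 0.4675, hence k = 1/CV² = 4.58.
Then θ = mean/k = 169/4.58 = 36.9.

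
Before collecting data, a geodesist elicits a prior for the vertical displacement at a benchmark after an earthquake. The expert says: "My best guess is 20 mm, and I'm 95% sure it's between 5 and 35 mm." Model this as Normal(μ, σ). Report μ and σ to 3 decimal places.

μ = 20.000, σ = 7.653

A symmetric 95% interval runs μ ± z·σ with z = 1.96.
Half-width = 15, so σ = 15/1.96 = 7.653.
μ is the stated best guess, 20.000.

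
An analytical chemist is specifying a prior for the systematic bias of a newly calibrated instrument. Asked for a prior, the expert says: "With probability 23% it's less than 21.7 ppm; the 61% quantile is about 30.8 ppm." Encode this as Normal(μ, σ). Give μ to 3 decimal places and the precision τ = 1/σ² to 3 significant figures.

The p-quantile of Normal(μ,σ) is μ + z_p·σ, with z_{0.23} = -0.7388 and z_{0.61} = 0.2793.
Eliminate σ: μ = (z₂·x₁ − z₁·x₂)/(z₂ − z₁) = (0.2793·21.7 − (-0.7388)·30.8)/1.018 = 28.304.
Then σ = (x₂ − x₁)/(z₂ − z₁) = (30.8 − 21.7)/1.018 = 8.938.
Precision τ = 1/σ² = 1/8.938² = 0.0125.

μ = 28.304, τ = 0.0125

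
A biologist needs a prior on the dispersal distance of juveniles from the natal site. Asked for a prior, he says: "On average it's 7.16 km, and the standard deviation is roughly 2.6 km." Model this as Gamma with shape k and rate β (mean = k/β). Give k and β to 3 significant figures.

k ≈ 7.58, β ≈ 1.06

For Gamma(k, rate β): mean = k/β, variance = k/β², so CV = 1/√k.
CV = SD/mean = 2.6/7.16 = 0.3631, hence k = 1/CV² = 7.58.
Then β = k/mean = 7.58/7.16 = 1.06.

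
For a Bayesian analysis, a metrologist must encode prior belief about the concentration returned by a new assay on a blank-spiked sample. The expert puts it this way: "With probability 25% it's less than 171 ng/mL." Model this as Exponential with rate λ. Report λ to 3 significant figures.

λ ≈ 0.00168

P(T < 171.0) = 1 − e^(−λ·171.0) = 0.25, so λ = −ln(1−0.25)/171.0 = −ln(0.75)/171.0 = 0.00168.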